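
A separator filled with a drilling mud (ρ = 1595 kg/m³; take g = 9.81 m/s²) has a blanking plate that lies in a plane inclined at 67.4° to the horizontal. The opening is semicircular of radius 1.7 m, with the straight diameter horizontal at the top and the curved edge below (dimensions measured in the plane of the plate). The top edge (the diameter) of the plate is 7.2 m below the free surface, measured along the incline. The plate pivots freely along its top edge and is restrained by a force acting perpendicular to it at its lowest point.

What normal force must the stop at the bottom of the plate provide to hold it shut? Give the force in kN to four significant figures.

P ≈ 228.3 kN

γ = ρg = 1595 × 9.81 / 1000 = 15.64695 kN/m³.
Let θ = 67.4° be the plate's angle to the horizontal; measure y along the incline from where the plane meets the free surface. Vertical depth h = y·sinθ with sinθ = 0.923210.
The centroid of a semicircle lies 4r/(3π) = 0.721502 m from the diameter, here below the top edge, so y_c = 7.2 + 0.721502 = 7.9215 m and h_c = 7.9215 × 0.923210 = 7.31321 m.
A = πr²/2 = π × 1.7²/2 = 4.5396 m².
Resultant F = γ·h_c·A = 15.64695 × 7.31321 × 4.5396 = 519.464 kN.
I_c = (π/8 − 8/(9π))·r⁴ = 0.109757 × 1.7⁴ = 0.916701 m⁴.
Centre of pressure: y_p = y_c + I_c/(y_c·A) = 7.9215 + 0.916701/(7.9215 × 4.5396) = 7.9215 + 0.0254919 = 7.94699 m along the plane.
The resultant acts 0.721502 + 0.0254919 = 0.746994 m (along the plate) below the hinge at the top edge, so the moment about the hinge is M = F × 0.746994 = 519.464 × 0.746994 = 388.036 kN·m.
A normal force at the bottom, 1.7 m from the hinge, must supply this moment: P = 388.036/1.7 = 228.256 kN.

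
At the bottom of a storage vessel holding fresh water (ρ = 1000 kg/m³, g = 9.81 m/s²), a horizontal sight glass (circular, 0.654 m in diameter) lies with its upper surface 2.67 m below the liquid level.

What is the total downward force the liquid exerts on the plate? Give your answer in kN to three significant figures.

F ≈ 8.80 kN

γ = ρg = 1000 × 9.81 = 9810 N/m³ = 9.81 kN/m³.
The plate is horizontal, so pressure is uniform at p = γ·h = 9.81 × 2.67 = 26.1927 kN/m².
A = π(0.327)² = 0.335927 m².
F = p·A = 26.1927 × 0.335927 = 8.79884 kN.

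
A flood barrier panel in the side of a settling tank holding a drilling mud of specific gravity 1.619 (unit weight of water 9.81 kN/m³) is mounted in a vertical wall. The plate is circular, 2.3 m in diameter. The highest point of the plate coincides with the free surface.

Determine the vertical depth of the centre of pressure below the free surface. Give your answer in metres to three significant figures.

h_p = 1.44 m

γ = 1.619 × 9.81 = 15.88239 kN/m³.
The centroid is at the centre, 1.15 m below the top of the plate, so the centroid depth is h_c = 1.15 m.
A = π(1.15)² = 4.15476 m².
Resultant F = γ·h_c·A = 15.88239 × 1.15 × 4.15476 = 75.8856 kN.
I_c = πr⁴/4 = π × 1.15⁴/4 = 1.37367 m⁴.
Centre of pressure: y_p = y_c + I_c/(y_c·A) = 1.15 + 1.37367/(1.15 × 4.15476) = 1.15 + 0.287501 = 1.4375 m along the plane.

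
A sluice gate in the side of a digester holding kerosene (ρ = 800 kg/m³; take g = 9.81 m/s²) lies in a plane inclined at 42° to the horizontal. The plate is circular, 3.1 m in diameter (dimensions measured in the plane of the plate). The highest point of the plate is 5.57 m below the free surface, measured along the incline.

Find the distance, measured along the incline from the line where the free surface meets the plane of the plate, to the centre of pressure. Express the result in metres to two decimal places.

γ = ρg = 800 × 9.81 / 1000 = 7.848 kN/m³.
Let θ = 42° be the plate's angle to the horizontal; measure y along the incline from where the plane meets the free surface. Vertical depth h = y·sinθ with sinθ = 0.669131.
The centroid is at the centre, 1.55 m below the top of the plate, so y_c = 5.57 + 1.55 = 7.12 m and h_c = 7.12 × 0.669131 = 4.76421 m.
A = π(1.55)² = 7.54768 m².
Resultant F = γ·h_c·A = 7.848 × 4.76421 × 7.54768 = 282.204 kN.
I_c = πr⁴/4 = π × 1.55⁴/4 = 4.53332 m⁴.
Centre of pressure: y_p = y_c + I_c/(y_c·A) = 7.12 + 4.53332/(7.12 × 7.54768) = 7.12 + 0.0843573 = 7.20436 m along the plane.

y_p = 7.20 m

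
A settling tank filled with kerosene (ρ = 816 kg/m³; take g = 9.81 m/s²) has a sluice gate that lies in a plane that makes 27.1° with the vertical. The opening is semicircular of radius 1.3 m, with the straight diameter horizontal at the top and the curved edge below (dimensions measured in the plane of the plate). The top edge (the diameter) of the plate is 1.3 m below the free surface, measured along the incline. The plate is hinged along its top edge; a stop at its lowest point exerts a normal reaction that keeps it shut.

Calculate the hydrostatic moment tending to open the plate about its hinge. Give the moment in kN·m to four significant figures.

M ≈ 21.56 kN·m

γ = ρg = 816 × 9.81 / 1000 = 8.00496 kN/m³.
The plate makes 27.1° with the vertical, i.e. θ = 90° − 27.1° = 62.9° to the horizontal. Measuring y along the incline from the free-surface line, vertical depth h = y·sinθ with sinθ = 0.890213.
The centroid of a semicircle lies 4r/(3π) = 0.551737 m from the diameter, here below the top edge, so y_c = 1.3 + 0.551737 = 1.85174 m and h_c = 1.85174 × 0.890213 = 1.64844 m.
A = πr²/2 = π × 1.3²/2 = 2.65465 m².
Resultant F = γ·h_c·A = 8.00496 × 1.64844 × 2.65465 = 35.03 kN.
I_c = (π/8 − 8/(9π))·r⁴ = 0.109757 × 1.3⁴ = 0.313477 m⁴.
Centre of pressure: y_p = y_c + I_c/(y_c·A) = 1.85174 + 0.313477/(1.85174 × 2.65465) = 1.85174 + 0.0637703 = 1.91551 m along the plane.
The resultant acts 0.551737 + 0.0637703 = 0.615507 m (along the plate) below the hinge at the top edge, so the moment about the hinge is M = F × 0.615507 = 35.03 × 0.615507 = 21.5612 kN·m.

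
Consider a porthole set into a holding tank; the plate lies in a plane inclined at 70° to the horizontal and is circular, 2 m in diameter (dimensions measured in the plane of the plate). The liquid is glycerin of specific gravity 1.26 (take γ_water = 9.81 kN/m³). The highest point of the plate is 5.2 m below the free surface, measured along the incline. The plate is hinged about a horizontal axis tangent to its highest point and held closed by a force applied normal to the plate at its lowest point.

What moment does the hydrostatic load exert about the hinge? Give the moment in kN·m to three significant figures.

M ≈ 235 kN·m

γ = 1.26 × 9.81 = 12.3606 kN/m³.
Let θ = 70° be the plate's angle to the horizontal; measure y along the incline from where the plane meets the free surface. Vertical depth h = y·sinθ with sinθ = 0.939693.
The centroid is at the centre, 1 m below the top of the plate, so y_c = 5.2 + 1 = 6.2 m and h_c = 6.2 × 0.939693 = 5.8261 m.
A = π(1)² = 3.14159 m².
Resultant F = γ·h_c·A = 12.3606 × 5.8261 × 3.14159 = 226.239 kN.
I_c = πr⁴/4 = π × 1⁴/4 = 0.785398 m⁴.
Centre of pressure: y_p = y_c + I_c/(y_c·A) = 6.2 + 0.785398/(6.2 × 3.14159) = 6.2 + 0.0403226 = 6.24032 m along the plane.
The resultant acts 1 + 0.0403226 = 1.04032 m (along the plate) below the hinge at the top edge, so the moment about the hinge is M = F × 1.04032 = 226.239 × 1.04032 = 235.361 kN·m.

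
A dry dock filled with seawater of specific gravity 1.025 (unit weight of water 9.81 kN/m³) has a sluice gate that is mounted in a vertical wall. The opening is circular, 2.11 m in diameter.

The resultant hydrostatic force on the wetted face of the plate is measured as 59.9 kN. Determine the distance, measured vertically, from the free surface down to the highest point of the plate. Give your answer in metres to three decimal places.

d_top ≈ 0.649 m

γ = 1.025 × 9.81 = 10.05525 kN/m³.
A = π(1.055)² = 3.49667 m².
From F = γ·h_c·A, the centroid depth is h_c = 59.9/(10.05525 × 3.49667) = 1.70365 m.
The centroid is at the centre, 1.055 m below the top of the plate, so the highest point sits at h_top = 1.70365 − 1.055 = 0.64865 m below the surface.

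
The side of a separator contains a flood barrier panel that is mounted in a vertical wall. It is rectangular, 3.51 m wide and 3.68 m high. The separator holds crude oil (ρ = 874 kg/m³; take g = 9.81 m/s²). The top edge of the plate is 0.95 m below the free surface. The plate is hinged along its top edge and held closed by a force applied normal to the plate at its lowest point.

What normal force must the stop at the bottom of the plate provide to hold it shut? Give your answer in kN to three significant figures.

P ≈ 188 kN

γ = ρg = 874 × 9.81 / 1000 = 8.57394 kN/m³.
The centroid lies 3.68/2 = 1.84 m below the top edge, so the centroid depth is h_c = 0.95 + 1.84 = 2.79 m.
A = 3.51 × 3.68 = 12.9168 m².
Resultant F = γ·h_c·A = 8.57394 × 2.79 × 12.9168 = 308.987 kN.
I_c = b·h³/12 = 3.51 × 3.68³/12 = 14.577 m⁴.
Centre of pressure: y_p = y_c + I_c/(y_c·A) = 2.79 + 14.577/(2.79 × 12.9168) = 2.79 + 0.404491 = 3.19449 m along the plane.
The resultant acts 1.84 + 0.404491 = 2.24449 m (along the plate) below the hinge at the top edge, so the moment about the hinge is M = F × 2.24449 = 308.987 × 2.24449 = 693.518 kN·m.
A normal force at the bottom, 3.68 m from the hinge, must supply this moment: P = 693.518/3.68 = 188.456 kN.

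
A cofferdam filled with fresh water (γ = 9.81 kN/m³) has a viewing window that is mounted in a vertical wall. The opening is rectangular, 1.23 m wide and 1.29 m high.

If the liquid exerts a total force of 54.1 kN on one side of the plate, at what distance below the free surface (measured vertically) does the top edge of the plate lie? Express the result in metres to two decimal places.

d_top ≈ 2.83 m

γ = 9.81 kN/m³.
A = 1.23 × 1.29 = 1.5867 m².
From F = γ·h_c·A, the centroid depth is h_c = 54.1/(9.81 × 1.5867) = 3.47563 m.
The centroid lies 1.29/2 = 0.645 m below the top edge, so the top edge sits at h_top = 3.47563 − 0.645 = 2.83063 m below the surface.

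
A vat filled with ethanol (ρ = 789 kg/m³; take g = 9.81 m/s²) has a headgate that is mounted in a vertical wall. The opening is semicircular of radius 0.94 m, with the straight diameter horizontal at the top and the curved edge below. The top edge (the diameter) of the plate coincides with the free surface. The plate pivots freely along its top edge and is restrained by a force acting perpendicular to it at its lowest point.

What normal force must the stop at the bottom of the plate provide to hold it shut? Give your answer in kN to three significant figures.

γ = ρg = 789 × 9.81 / 1000 = 7.74009 kN/m³.
The centroid of a semicircle lies 4r/(3π) = 0.398948 m from the diameter, here below the top edge, so the centroid depth is h_c = 0.398948 m.
A = πr²/2 = π × 0.94²/2 = 1.38796 m².
Resultant F = γ·h_c·A = 7.74009 × 0.398948 × 1.38796 = 4.28587 kN.
I_c = (π/8 − 8/(9π))·r⁴ = 0.109757 × 0.94⁴ = 0.0856927 m⁴.
Centre of pressure: y_p = y_c + I_c/(y_c·A) = 0.398948 + 0.0856927/(0.398948 × 1.38796) = 0.398948 + 0.154757 = 0.553705 m along the plane.
The resultant acts 0.398948 + 0.154757 = 0.553705 m (along the plate) below the hinge at the top edge, so the moment about the hinge is M = F × 0.553705 = 4.28587 × 0.553705 = 2.37311 kN·m.
A normal force at the bottom, 0.94 m from the hinge, must supply this moment: P = 2.37311/0.94 = 2.52459 kN.

P ≈ 2.52 kN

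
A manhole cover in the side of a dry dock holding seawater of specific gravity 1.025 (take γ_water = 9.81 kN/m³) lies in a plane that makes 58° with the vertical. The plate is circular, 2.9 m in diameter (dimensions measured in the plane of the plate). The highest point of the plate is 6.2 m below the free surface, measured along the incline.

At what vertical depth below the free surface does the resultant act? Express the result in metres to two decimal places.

γ = 1.025 × 9.81 = 10.05525 kN/m³.
The plate makes 58° with the vertical, i.e. θ = 90° − 58° = 32° to the horizontal. Measuring y along the incline from the free-surface line, vertical depth h = y·sinθ with sinθ = 0.529919.
The centroid is at the centre, 1.45 m below the top of the plate, so y_c = 6.2 + 1.45 = 7.65 m and h_c = 7.65 × 0.529919 = 4.05388 m.
A = π(1.45)² = 6.6052 m².
Resultant F = γ·h_c·A = 10.05525 × 4.05388 × 6.6052 = 269.246 kN.
I_c = πr⁴/4 = π × 1.45⁴/4 = 3.47186 m⁴.
Centre of pressure: y_p = y_c + I_c/(y_c·A) = 7.65 + 3.47186/(7.65 × 6.6052) = 7.65 + 0.0687092 = 7.71871 m along the plane.
Vertically, h_p = y_p·sinθ = 7.71871 × 0.529919 = 4.09029 m.

h_p = 4.09 m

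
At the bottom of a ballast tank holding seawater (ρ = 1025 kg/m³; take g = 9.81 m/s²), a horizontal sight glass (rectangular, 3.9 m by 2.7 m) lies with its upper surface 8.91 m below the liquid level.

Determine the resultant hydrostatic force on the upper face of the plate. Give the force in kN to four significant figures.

γ = ρg = 1025 × 9.81 / 1000 = 10.05525 kN/m³.
The plate is horizontal, so pressure is uniform at p = γ·h = 10.05525 × 8.91 = 89.5923 kN/m².
A = 3.9 × 2.7 = 10.53 m².
F = p·A = 89.5923 × 10.53 = 943.407 kN.

F ≈ 943.4 kN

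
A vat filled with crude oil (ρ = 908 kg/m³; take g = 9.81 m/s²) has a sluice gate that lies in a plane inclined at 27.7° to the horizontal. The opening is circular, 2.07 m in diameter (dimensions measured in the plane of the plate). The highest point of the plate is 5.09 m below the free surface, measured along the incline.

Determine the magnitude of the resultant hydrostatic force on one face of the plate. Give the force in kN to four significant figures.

F ≈ 85.35 kN

γ = ρg = 908 × 9.81 / 1000 = 8.90748 kN/m³.
Let θ = 27.7° be the plate's angle to the horizontal; measure y along the incline from where the plane meets the free surface. Vertical depth h = y·sinθ with sinθ = 0.464842.
The centroid is at the centre, 1.035 m below the top of the plate, so y_c = 5.09 + 1.035 = 6.125 m and h_c = 6.125 × 0.464842 = 2.84716 m.
A = π(1.035)² = 3.36535 m².
Resultant F = γ·h_c·A = 8.90748 × 2.84716 × 3.36535 = 85.3487 kN.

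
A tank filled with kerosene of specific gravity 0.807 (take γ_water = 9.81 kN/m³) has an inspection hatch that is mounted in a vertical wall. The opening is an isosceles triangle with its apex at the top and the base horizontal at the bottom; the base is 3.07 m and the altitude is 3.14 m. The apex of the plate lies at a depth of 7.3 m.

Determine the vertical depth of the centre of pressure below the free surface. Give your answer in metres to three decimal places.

γ = 0.807 × 9.81 = 7.91667 kN/m³.
With the apex up, the centroid sits 2h/3 = 2 × 3.14/3 = 2.09333 m below the apex, so the centroid depth is h_c = 7.3 + 2.09333 = 9.39333 m.
A = ½ × 3.07 × 3.14 = 4.8199 m².
Resultant F = γ·h_c·A = 7.91667 × 9.39333 × 4.8199 = 358.427 kN.
I_c = b·h³/36 = 3.07 × 3.14³/36 = 2.64013 m⁴.
Centre of pressure: y_p = y_c + I_c/(y_c·A) = 9.39333 + 2.64013/(9.39333 × 4.8199) = 9.39333 + 0.0583133 = 9.45164 m along the plane.

h_p = 9.452 m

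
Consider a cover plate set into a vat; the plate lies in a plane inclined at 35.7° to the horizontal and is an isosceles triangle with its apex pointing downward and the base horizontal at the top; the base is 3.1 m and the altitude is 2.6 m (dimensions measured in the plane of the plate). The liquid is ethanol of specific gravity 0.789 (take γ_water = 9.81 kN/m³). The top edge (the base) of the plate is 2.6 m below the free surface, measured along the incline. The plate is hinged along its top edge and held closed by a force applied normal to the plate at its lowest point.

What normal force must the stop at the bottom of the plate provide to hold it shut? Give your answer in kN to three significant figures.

P ≈ 23.7 kN

γ = 0.789 × 9.81 = 7.74009 kN/m³.
Let θ = 35.7° be the plate's angle to the horizontal; measure y along the incline from where the plane meets the free surface. Vertical depth h = y·sinθ with sinθ = 0.583541.
With the apex down, the centroid sits h/3 = 2.6/3 = 0.866667 m below the base (the top edge), so y_c = 2.6 + 0.866667 = 3.46667 m and h_c = 3.46667 × 0.583541 = 2.02294 m.
A = ½ × 3.1 × 2.6 = 4.03 m².
Resultant F = γ·h_c·A = 7.74009 × 2.02294 × 4.03 = 63.1007 kN.
I_c = b·h³/36 = 3.1 × 2.6³/36 = 1.51349 m⁴.
Centre of pressure: y_p = y_c + I_c/(y_c·A) = 3.46667 + 1.51349/(3.46667 × 4.03) = 3.46667 + 0.108333 = 3.575 m along the plane.
The resultant acts 0.866667 + 0.108333 = 0.975 m (along the plate) below the hinge at the top edge, so the moment about the hinge is M = F × 0.975 = 63.1007 × 0.975 = 61.5232 kN·m.
A normal force at the bottom, 2.6 m from the hinge, must supply this moment: P = 61.5232/2.6 = 23.6628 kN.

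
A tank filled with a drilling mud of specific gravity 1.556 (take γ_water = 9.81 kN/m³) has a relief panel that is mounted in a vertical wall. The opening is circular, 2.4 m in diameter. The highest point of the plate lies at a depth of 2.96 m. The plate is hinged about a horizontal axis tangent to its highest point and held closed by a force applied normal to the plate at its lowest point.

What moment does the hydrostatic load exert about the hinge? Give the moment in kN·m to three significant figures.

γ = 1.556 × 9.81 = 15.26436 kN/m³.
The centroid is at the centre, 1.2 m below the top of the plate, so the centroid depth is h_c = 2.96 + 1.2 = 4.16 m.
A = π(1.2)² = 4.52389 m².
Resultant F = γ·h_c·A = 15.26436 × 4.16 × 4.52389 = 287.266 kN.
I_c = πr⁴/4 = π × 1.2⁴/4 = 1.6286 m⁴.
Centre of pressure: y_p = y_c + I_c/(y_c·A) = 4.16 + 1.6286/(4.16 × 4.52389) = 4.16 + 0.0865384 = 4.24654 m along the plane.
The resultant acts 1.2 + 0.0865384 = 1.28654 m (along the plate) below the hinge at the top edge, so the moment about the hinge is M = F × 1.28654 = 287.266 × 1.28654 = 369.579 kN·m.

M ≈ 370 kN·m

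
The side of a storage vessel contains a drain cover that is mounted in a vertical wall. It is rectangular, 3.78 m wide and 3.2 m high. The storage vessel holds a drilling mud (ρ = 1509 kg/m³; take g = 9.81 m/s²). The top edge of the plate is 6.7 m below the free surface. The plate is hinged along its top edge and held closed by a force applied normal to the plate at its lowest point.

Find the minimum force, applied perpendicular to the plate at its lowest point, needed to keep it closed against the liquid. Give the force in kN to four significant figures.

P ≈ 790.9 kN

γ = ρg = 1509 × 9.81 / 1000 = 14.80329 kN/m³.
The centroid lies 3.2/2 = 1.6 m below the top edge, so the centroid depth is h_c = 6.7 + 1.6 = 8.3 m.
A = 3.78 × 3.2 = 12.096 m².
Resultant F = γ·h_c·A = 14.80329 × 8.3 × 12.096 = 1486.2 kN.
I_c = b·h³/12 = 3.78 × 3.2³/12 = 10.3219 m⁴.
Centre of pressure: y_p = y_c + I_c/(y_c·A) = 8.3 + 10.3219/(8.3 × 12.096) = 8.3 + 0.102811 = 8.40281 m along the plane.
The resultant acts 1.6 + 0.102811 = 1.70281 m (along the plate) below the hinge at the top edge, so the moment about the hinge is M = F × 1.70281 = 1486.2 × 1.70281 = 2530.72 kN·m.
A normal force at the bottom, 3.2 m from the hinge, must supply this moment: P = 2530.72/3.2 = 790.85 kN.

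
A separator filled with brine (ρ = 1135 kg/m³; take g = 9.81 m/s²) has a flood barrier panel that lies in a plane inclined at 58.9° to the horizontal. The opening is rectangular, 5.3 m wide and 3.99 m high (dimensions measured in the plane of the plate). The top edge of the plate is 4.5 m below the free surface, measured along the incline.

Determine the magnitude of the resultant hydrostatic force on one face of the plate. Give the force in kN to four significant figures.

F ≈ 1309 kN

γ = ρg = 1135 × 9.81 / 1000 = 11.13435 kN/m³.
Let θ = 58.9° be the plate's angle to the horizontal; measure y along the incline from where the plane meets the free surface. Vertical depth h = y·sinθ with sinθ = 0.856267.
The centroid lies 3.99/2 = 1.995 m below the top edge, so y_c = 4.5 + 1.995 = 6.495 m and h_c = 6.495 × 0.856267 = 5.56145 m.
A = 5.3 × 3.99 = 21.147 m².
Resultant F = γ·h_c·A = 11.13435 × 5.56145 × 21.147 = 1309.49 kN.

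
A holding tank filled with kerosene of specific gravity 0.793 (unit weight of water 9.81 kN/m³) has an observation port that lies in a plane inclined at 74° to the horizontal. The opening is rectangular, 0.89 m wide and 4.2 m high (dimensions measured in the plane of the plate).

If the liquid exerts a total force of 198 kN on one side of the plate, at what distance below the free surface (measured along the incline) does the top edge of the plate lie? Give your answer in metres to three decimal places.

y_top ≈ 4.983 m

γ = 0.793 × 9.81 = 7.77933 kN/m³.
A = 0.89 × 4.2 = 3.738 m².
From F = γ·h_c·A, the centroid depth is h_c = 198/(7.77933 × 3.738) = 6.80901 m.
Let θ = 74° be the plate's angle to the horizontal; measure y along the incline from where the plane meets the free surface. Vertical depth h = y·sinθ with sinθ = 0.961262.
Along the incline, y_c = h_c/sinθ = 6.80901/0.961262 = 7.08341 m.
The centroid lies 4.2/2 = 2.1 m below the top edge, so the top edge sits at y_top = 7.08341 − 2.1 = 4.98341 m along the incline.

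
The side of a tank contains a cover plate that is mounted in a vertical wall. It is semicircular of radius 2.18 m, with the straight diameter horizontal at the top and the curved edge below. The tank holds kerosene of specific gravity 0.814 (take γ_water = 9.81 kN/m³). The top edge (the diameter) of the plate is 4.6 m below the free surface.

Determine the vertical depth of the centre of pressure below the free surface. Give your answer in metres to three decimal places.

h_p = 5.585 m

γ = 0.814 × 9.81 = 7.98534 kN/m³.
The centroid of a semicircle lies 4r/(3π) = 0.925221 m from the diameter, here below the top edge, so the centroid depth is h_c = 4.6 + 0.925221 = 5.52522 m.
A = πr²/2 = π × 2.18²/2 = 7.46505 m².
Resultant F = γ·h_c·A = 7.98534 × 5.52522 × 7.46505 = 329.364 kN.
I_c = (π/8 − 8/(9π))·r⁴ = 0.109757 × 2.18⁴ = 2.4789 m⁴.
Centre of pressure: y_p = y_c + I_c/(y_c·A) = 5.52522 + 2.4789/(5.52522 × 7.46505) = 5.52522 + 0.0601003 = 5.58532 m along the plane.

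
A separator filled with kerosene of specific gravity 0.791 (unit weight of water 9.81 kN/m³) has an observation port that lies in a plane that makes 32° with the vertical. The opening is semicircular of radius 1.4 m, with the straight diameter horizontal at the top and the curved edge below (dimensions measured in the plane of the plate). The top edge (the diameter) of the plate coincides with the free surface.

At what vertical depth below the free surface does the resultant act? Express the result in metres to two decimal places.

h_p = 0.70 m

γ = 0.791 × 9.81 = 7.75971 kN/m³.
The plate makes 32° with the vertical, i.e. θ = 90° − 32° = 58° to the horizontal. Measuring y along the incline from the free-surface line, vertical depth h = y·sinθ with sinθ = 0.848048.
The centroid of a semicircle lies 4r/(3π) = 0.594178 m from the diameter, here below the top edge, so y_c = 0.594178 m and h_c = 0.594178 × 0.848048 = 0.503891 m.
A = πr²/2 = π × 1.4²/2 = 3.07876 m².
Resultant F = γ·h_c·A = 7.75971 × 0.503891 × 3.07876 = 12.0381 kN.
I_c = (π/8 − 8/(9π))·r⁴ = 0.109757 × 1.4⁴ = 0.421642 m⁴.
Centre of pressure: y_p = y_c + I_c/(y_c·A) = 0.594178 + 0.421642/(0.594178 × 3.07876) = 0.594178 + 0.23049 = 0.824668 m along the plane.
Vertically, h_p = y_p·sinθ = 0.824668 × 0.848048 = 0.699358 m.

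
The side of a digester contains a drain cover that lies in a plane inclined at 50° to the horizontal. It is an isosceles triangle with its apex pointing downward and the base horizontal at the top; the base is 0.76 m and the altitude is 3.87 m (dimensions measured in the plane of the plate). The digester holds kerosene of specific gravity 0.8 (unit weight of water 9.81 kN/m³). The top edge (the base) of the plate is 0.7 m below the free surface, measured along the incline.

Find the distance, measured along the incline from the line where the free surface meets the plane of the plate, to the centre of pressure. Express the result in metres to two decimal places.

γ = 0.8 × 9.81 = 7.848 kN/m³.
Let θ = 50° be the plate's angle to the horizontal; measure y along the incline from where the plane meets the free surface. Vertical depth h = y·sinθ with sinθ = 0.766044.
With the apex down, the centroid sits h/3 = 3.87/3 = 1.29 m below the base (the top edge), so y_c = 0.7 + 1.29 = 1.99 m and h_c = 1.99 × 0.766044 = 1.52443 m.
A = ½ × 0.76 × 3.87 = 1.4706 m².
Resultant F = γ·h_c·A = 7.848 × 1.52443 × 1.4706 = 17.5939 kN.
I_c = b·h³/36 = 0.76 × 3.87³/36 = 1.22361 m⁴.
Centre of pressure: y_p = y_c + I_c/(y_c·A) = 1.99 + 1.22361/(1.99 × 1.4706) = 1.99 + 0.418115 = 2.40812 m along the plane.

y_p = 2.41 m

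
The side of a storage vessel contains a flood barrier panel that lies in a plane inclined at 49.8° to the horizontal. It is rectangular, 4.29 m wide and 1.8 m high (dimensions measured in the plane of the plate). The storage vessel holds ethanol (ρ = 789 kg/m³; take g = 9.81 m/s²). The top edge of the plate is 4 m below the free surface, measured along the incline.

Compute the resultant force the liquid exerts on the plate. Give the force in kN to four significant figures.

γ = ρg = 789 × 9.81 / 1000 = 7.74009 kN/m³.
Let θ = 49.8° be the plate's angle to the horizontal; measure y along the incline from where the plane meets the free surface. Vertical depth h = y·sinθ with sinθ = 0.763796.
The centroid lies 1.8/2 = 0.9 m below the top edge, so y_c = 4 + 0.9 = 4.9 m and h_c = 4.9 × 0.763796 = 3.7426 m.
A = 4.29 × 1.8 = 7.722 m².
Resultant F = γ·h_c·A = 7.74009 × 3.7426 × 7.722 = 223.691 kN.

F ≈ 223.7 kN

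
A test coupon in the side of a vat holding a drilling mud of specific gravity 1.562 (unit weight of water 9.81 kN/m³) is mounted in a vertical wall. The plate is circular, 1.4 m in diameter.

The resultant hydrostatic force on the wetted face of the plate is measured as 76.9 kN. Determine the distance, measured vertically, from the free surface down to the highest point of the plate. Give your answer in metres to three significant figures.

d_top ≈ 2.56 m

γ = 1.562 × 9.81 = 15.32322 kN/m³.
A = π(0.7)² = 1.53938 m².
From F = γ·h_c·A, the centroid depth is h_c = 76.9/(15.32322 × 1.53938) = 3.2601 m.
The centroid is at the centre, 0.7 m below the top of the plate, so the highest point sits at h_top = 3.2601 − 0.7 = 2.5601 m below the surface.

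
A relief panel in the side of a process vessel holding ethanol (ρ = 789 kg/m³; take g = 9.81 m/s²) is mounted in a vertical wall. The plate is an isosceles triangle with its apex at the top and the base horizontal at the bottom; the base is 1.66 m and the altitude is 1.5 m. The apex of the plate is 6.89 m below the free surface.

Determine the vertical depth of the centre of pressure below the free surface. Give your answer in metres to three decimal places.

γ = ρg = 789 × 9.81 / 1000 = 7.74009 kN/m³.
With the apex up, the centroid sits 2h/3 = 2 × 1.5/3 = 1 m below the apex, so the centroid depth is h_c = 6.89 + 1 = 7.89 m.
A = ½ × 1.66 × 1.5 = 1.245 m².
Resultant F = γ·h_c·A = 7.74009 × 7.89 × 1.245 = 76.0313 kN.
I_c = b·h³/36 = 1.66 × 1.5³/36 = 0.155625 m⁴.
Centre of pressure: y_p = y_c + I_c/(y_c·A) = 7.89 + 0.155625/(7.89 × 1.245) = 7.89 + 0.0158428 = 7.90584 m along the plane.

h_p = 7.906 m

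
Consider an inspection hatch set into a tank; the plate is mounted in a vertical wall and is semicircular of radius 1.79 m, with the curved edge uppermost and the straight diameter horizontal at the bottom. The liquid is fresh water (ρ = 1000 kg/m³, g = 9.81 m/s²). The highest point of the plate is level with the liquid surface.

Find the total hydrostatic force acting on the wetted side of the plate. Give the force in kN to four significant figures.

γ = ρg = 1000 × 9.81 = 9810 N/m³ = 9.81 kN/m³.
The centroid lies 4r/(3π) = 0.7597 m above the diameter, so r − 4r/(3π) = 1.79 − 0.7597 = 1.0303 m below the topmost point, so the centroid depth is h_c = 1.0303 m.
A = πr²/2 = π × 1.79²/2 = 5.03299 m².
Resultant F = γ·h_c·A = 9.81 × 1.0303 × 5.03299 = 50.8697 kN.

F ≈ 50.87 kN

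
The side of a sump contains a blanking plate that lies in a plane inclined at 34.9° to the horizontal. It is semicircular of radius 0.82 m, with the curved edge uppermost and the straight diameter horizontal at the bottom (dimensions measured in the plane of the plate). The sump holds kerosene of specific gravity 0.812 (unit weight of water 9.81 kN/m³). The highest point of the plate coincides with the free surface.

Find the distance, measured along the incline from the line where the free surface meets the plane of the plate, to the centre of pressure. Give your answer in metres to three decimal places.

γ = 0.812 × 9.81 = 7.96572 kN/m³.
Let θ = 34.9° be the plate's angle to the horizontal; measure y along the incline from where the plane meets the free surface. Vertical depth h = y·sinθ with sinθ = 0.572146.
The centroid lies 4r/(3π) = 0.348019 m above the diameter, so r − 4r/(3π) = 0.82 − 0.348019 = 0.471981 m below the topmost point, so y_c = 0.471981 m and h_c = 0.471981 × 0.572146 = 0.270042 m.
A = πr²/2 = π × 0.82²/2 = 1.0562 m².
Resultant F = γ·h_c·A = 7.96572 × 0.270042 × 1.0562 = 2.27197 kN.
I_c = (π/8 − 8/(9π))·r⁴ = 0.109757 × 0.82⁴ = 0.0496235 m⁴.
Centre of pressure: y_p = y_c + I_c/(y_c·A) = 0.471981 + 0.0496235/(0.471981 × 1.0562) = 0.471981 + 0.0995444 = 0.571525 m along the plane.

y_p = 0.572 m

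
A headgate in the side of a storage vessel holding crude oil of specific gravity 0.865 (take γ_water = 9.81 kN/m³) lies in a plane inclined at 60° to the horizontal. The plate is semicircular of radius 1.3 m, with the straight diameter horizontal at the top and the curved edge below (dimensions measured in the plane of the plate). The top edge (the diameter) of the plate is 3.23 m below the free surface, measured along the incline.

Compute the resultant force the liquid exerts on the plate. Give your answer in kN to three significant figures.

γ = 0.865 × 9.81 = 8.48565 kN/m³.
Let θ = 60° be the plate's angle to the horizontal; measure y along the incline from where the plane meets the free surface. Vertical depth h = y·sinθ with sinθ = 0.866025.
The centroid of a semicircle lies 4r/(3π) = 0.551737 m from the diameter, here below the top edge, so y_c = 3.23 + 0.551737 = 3.78174 m and h_c = 3.78174 × 0.866025 = 3.27508 m.
A = πr²/2 = π × 1.3²/2 = 2.65465 m².
Resultant F = γ·h_c·A = 8.48565 × 3.27508 × 2.65465 = 73.7759 kN.

F ≈ 73.8 kN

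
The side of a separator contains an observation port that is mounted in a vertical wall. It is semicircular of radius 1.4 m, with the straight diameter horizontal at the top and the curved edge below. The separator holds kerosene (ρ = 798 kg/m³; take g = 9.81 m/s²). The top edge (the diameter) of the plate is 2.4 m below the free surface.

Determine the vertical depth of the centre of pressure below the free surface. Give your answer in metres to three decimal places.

h_p = 3.040 m

γ = ρg = 798 × 9.81 / 1000 = 7.82838 kN/m³.
The centroid of a semicircle lies 4r/(3π) = 0.594178 m from the diameter, here below the top edge, so the centroid depth is h_c = 2.4 + 0.594178 = 2.99418 m.
A = πr²/2 = π × 1.4²/2 = 3.07876 m².
Resultant F = γ·h_c·A = 7.82838 × 2.99418 × 3.07876 = 72.1648 kN.
I_c = (π/8 − 8/(9π))·r⁴ = 0.109757 × 1.4⁴ = 0.421642 m⁴.
Centre of pressure: y_p = y_c + I_c/(y_c·A) = 2.99418 + 0.421642/(2.99418 × 3.07876) = 2.99418 + 0.0457394 = 3.03992 m along the plane.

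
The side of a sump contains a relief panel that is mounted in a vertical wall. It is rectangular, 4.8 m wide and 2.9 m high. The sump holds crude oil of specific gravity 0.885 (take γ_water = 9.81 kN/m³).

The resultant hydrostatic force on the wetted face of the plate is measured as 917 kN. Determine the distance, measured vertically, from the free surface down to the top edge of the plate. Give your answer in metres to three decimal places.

γ = 0.885 × 9.81 = 8.68185 kN/m³.
A = 4.8 × 2.9 = 13.92 m².
From F = γ·h_c·A, the centroid depth is h_c = 917/(8.68185 × 13.92) = 7.58783 m.
The centroid lies 2.9/2 = 1.45 m below the top edge, so the top edge sits at h_top = 7.58783 − 1.45 = 6.13783 m below the surface.

d_top ≈ 6.138 m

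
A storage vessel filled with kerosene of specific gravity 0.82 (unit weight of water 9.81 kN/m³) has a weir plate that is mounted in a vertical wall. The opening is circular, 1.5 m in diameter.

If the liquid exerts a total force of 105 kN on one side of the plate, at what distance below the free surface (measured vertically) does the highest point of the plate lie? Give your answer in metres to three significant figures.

d_top ≈ 6.64 m

γ = 0.82 × 9.81 = 8.0442 kN/m³.
A = π(0.75)² = 1.76715 m².
From F = γ·h_c·A, the centroid depth is h_c = 105/(8.0442 × 1.76715) = 7.3864 m.
The centroid is at the centre, 0.75 m below the top of the plate, so the highest point sits at h_top = 7.3864 − 0.75 = 6.6364 m below the surface.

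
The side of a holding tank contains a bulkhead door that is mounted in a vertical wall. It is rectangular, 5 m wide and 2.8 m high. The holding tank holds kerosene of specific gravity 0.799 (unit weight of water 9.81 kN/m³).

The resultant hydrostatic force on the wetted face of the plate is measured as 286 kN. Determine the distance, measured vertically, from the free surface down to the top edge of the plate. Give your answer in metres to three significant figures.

d_top ≈ 1.21 m

γ = 0.799 × 9.81 = 7.83819 kN/m³.
A = 5 × 2.8 = 14 m².
From F = γ·h_c·A, the centroid depth is h_c = 286/(7.83819 × 14) = 2.60629 m.
The centroid lies 2.8/2 = 1.4 m below the top edge, so the top edge sits at h_top = 2.60629 − 1.4 = 1.20629 m below the surface.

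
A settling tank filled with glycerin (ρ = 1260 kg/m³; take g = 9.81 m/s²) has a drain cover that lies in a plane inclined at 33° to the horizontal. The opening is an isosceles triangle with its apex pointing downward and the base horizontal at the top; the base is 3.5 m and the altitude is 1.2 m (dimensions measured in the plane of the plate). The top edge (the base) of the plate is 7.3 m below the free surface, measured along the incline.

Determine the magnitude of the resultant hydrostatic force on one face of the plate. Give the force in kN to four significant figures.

F ≈ 108.9 kN

γ = ρg = 1260 × 9.81 / 1000 = 12.3606 kN/m³.
Let θ = 33° be the plate's angle to the horizontal; measure y along the incline from where the plane meets the free surface. Vertical depth h = y·sinθ with sinθ = 0.544639.
With the apex down, the centroid sits h/3 = 1.2/3 = 0.4 m below the base (the top edge), so y_c = 7.3 + 0.4 = 7.7 m and h_c = 7.7 × 0.544639 = 4.19372 m.
A = ½ × 3.5 × 1.2 = 2.1 m².
Resultant F = γ·h_c·A = 12.3606 × 4.19372 × 2.1 = 108.857 kN.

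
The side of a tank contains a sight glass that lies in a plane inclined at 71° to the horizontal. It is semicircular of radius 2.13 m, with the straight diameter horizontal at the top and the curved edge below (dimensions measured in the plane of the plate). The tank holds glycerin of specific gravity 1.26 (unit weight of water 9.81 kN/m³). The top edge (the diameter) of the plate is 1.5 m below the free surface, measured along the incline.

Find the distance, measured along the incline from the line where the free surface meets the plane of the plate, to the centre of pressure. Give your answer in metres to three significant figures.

γ = 1.26 × 9.81 = 12.3606 kN/m³.
Let θ = 71° be the plate's angle to the horizontal; measure y along the incline from where the plane meets the free surface. Vertical depth h = y·sinθ with sinθ = 0.945519.
The centroid of a semicircle lies 4r/(3π) = 0.904 m from the diameter, here below the top edge, so y_c = 1.5 + 0.904 = 2.404 m and h_c = 2.404 × 0.945519 = 2.27303 m.
A = πr²/2 = π × 2.13²/2 = 7.12655 m².
Resultant F = γ·h_c·A = 12.3606 × 2.27303 × 7.12655 = 200.228 kN.
I_c = (π/8 − 8/(9π))·r⁴ = 0.109757 × 2.13⁴ = 2.25918 m⁴.
Centre of pressure: y_p = y_c + I_c/(y_c·A) = 2.404 + 2.25918/(2.404 × 7.12655) = 2.404 + 0.131867 = 2.53587 m along the plane.

y_p = 2.54 m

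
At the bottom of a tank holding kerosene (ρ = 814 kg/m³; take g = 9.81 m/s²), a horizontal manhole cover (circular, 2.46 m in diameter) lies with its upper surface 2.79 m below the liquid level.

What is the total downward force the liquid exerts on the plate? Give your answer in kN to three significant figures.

F ≈ 106 kN

γ = ρg = 814 × 9.81 / 1000 = 7.98534 kN/m³.
The plate is horizontal, so pressure is uniform at p = γ·h = 7.98534 × 2.79 = 22.2791 kN/m².
A = π(1.23)² = 4.75292 m².
F = p·A = 22.2791 × 4.75292 = 105.891 kN.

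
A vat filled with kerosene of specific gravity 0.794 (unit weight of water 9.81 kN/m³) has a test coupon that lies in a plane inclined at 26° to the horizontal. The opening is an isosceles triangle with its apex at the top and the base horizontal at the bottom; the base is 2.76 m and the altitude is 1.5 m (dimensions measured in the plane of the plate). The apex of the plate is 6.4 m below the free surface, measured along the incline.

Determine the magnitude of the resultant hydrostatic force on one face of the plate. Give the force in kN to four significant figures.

γ = 0.794 × 9.81 = 7.78914 kN/m³.
Let θ = 26° be the plate's angle to the horizontal; measure y along the incline from where the plane meets the free surface. Vertical depth h = y·sinθ with sinθ = 0.438371.
With the apex up, the centroid sits 2h/3 = 2 × 1.5/3 = 1 m below the apex, so y_c = 6.4 + 1 = 7.4 m and h_c = 7.4 × 0.438371 = 3.24395 m.
A = ½ × 2.76 × 1.5 = 2.07 m².
Resultant F = γ·h_c·A = 7.78914 × 3.24395 × 2.07 = 52.3039 kN.

F ≈ 52.30 kN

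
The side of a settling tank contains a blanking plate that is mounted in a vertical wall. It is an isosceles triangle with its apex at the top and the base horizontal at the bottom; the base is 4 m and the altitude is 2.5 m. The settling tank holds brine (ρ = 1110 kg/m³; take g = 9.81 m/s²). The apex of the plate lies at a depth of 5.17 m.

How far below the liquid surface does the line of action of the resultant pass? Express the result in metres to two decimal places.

γ = ρg = 1110 × 9.81 / 1000 = 10.8891 kN/m³.
With the apex up, the centroid sits 2h/3 = 2 × 2.5/3 = 1.66667 m below the apex, so the centroid depth is h_c = 5.17 + 1.66667 = 6.83667 m.
A = ½ × 4 × 2.5 = 5 m².
Resultant F = γ·h_c·A = 10.8891 × 6.83667 × 5 = 372.226 kN.
I_c = b·h³/36 = 4 × 2.5³/36 = 1.73611 m⁴.
Centre of pressure: y_p = y_c + I_c/(y_c·A) = 6.83667 + 1.73611/(6.83667 × 5) = 6.83667 + 0.0507882 = 6.88746 m along the plane.

h_p = 6.89 m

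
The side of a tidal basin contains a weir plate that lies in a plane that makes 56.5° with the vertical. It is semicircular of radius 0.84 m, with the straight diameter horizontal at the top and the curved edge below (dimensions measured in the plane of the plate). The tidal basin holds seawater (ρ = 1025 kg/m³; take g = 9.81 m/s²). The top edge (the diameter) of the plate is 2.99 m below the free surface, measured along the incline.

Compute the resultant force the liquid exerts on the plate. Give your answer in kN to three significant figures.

F ≈ 20.6 kN

γ = ρg = 1025 × 9.81 / 1000 = 10.05525 kN/m³.
The plate makes 56.5° with the vertical, i.e. θ = 90° − 56.5° = 33.5° to the horizontal. Measuring y along the incline from the free-surface line, vertical depth h = y·sinθ with sinθ = 0.551937.
The centroid of a semicircle lies 4r/(3π) = 0.356507 m from the diameter, here below the top edge, so y_c = 2.99 + 0.356507 = 3.34651 m and h_c = 3.34651 × 0.551937 = 1.84706 m.
A = πr²/2 = π × 0.84²/2 = 1.10835 m².
Resultant F = γ·h_c·A = 10.05525 × 1.84706 × 1.10835 = 20.585 kN.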